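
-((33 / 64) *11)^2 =-131769 / 4096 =-32.17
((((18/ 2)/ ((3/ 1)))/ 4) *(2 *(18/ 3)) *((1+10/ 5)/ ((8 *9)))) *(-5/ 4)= -15/ 32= -0.47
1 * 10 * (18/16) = 45/4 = 11.25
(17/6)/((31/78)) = 221/31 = 7.13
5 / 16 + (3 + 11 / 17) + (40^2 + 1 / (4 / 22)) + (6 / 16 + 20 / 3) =1616.50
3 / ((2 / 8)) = 12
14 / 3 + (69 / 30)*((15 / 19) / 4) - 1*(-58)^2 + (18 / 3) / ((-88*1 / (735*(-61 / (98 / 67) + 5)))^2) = 4089586891 / 7296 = 560524.52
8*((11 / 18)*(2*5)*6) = 880 / 3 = 293.33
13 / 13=1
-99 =-99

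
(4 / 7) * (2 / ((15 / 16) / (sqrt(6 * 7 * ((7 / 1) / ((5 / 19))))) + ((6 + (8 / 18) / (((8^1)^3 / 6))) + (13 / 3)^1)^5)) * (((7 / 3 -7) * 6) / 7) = -273779108699145981367261593600 / 7073669733974063652409864678981919 + 68078861925529707085824 * sqrt(570) / 176841743349351591310246616974547975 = -0.00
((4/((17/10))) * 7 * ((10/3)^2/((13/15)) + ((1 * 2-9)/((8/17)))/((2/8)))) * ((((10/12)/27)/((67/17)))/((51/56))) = -71363600/10794303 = -6.61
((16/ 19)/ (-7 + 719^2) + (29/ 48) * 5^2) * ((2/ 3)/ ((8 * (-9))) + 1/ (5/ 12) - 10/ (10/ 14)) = -2480100724319/ 14143861440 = -175.35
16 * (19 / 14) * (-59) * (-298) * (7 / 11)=2672464 / 11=242951.27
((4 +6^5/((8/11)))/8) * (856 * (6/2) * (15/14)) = 3678660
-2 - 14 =-16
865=865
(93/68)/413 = 93/28084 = 0.00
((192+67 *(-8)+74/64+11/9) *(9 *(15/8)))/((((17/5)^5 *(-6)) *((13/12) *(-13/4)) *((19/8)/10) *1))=-23059453125/9118321654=-2.53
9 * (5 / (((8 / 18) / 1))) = 405 / 4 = 101.25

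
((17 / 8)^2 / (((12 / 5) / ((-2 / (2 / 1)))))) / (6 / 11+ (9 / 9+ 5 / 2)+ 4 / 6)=-15895 / 39808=-0.40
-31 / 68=-0.46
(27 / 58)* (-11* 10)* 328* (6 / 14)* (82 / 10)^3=-20142024408 / 5075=-3968871.80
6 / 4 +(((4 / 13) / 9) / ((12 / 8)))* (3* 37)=943 / 234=4.03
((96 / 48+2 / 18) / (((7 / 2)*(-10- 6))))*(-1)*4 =19 / 126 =0.15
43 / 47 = 0.91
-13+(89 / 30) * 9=137 / 10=13.70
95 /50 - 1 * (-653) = 6549 /10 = 654.90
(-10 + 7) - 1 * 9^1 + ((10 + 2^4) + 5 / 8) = 117 / 8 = 14.62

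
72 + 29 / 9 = 677 / 9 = 75.22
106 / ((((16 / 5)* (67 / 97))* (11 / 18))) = 231345 / 2948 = 78.48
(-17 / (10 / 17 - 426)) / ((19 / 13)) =3757 / 137408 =0.03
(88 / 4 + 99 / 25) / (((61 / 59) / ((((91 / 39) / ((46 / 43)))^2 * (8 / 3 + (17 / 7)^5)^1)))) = 311097370847593 / 29884320900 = 10410.05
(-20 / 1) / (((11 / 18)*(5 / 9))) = -648 / 11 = -58.91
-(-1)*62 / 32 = 1.94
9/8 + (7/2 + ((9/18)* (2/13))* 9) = 553/104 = 5.32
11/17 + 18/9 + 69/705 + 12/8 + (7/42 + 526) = 6356983/11985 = 530.41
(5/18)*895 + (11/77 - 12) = 29831/126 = 236.75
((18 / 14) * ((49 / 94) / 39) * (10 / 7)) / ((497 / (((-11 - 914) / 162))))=-0.00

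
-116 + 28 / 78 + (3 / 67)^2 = -20245039 / 175071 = -115.64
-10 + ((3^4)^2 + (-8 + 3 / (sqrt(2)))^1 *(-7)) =6607 - 21 *sqrt(2) / 2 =6592.15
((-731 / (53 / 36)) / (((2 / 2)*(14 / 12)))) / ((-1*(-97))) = -157896 / 35987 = -4.39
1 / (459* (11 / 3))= 1 / 1683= 0.00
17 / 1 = 17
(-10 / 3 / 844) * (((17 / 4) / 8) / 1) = -85 / 40512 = -0.00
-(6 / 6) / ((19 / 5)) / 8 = -5 / 152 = -0.03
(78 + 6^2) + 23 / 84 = 9599 / 84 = 114.27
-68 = -68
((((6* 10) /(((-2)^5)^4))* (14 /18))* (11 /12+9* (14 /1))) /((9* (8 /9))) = 53305 /75497472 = 0.00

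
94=94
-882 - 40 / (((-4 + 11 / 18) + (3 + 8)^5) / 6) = -2556796194 / 2898857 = -882.00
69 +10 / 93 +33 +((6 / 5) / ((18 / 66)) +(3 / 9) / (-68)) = 3367613 / 31620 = 106.50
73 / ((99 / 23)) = 1679 / 99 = 16.96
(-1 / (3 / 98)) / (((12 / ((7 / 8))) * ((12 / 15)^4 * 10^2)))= -8575 / 147456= -0.06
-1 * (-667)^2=-444889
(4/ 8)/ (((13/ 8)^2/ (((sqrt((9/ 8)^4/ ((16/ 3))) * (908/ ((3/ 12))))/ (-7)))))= -36774 * sqrt(3)/ 1183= -53.84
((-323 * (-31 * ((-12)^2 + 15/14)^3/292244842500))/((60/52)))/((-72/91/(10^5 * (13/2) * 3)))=-27635245427179/123681488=-223438.82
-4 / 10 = -2 / 5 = -0.40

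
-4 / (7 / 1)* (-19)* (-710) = -53960 / 7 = -7708.57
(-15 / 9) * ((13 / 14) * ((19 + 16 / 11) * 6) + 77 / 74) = -3276395 / 17094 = -191.67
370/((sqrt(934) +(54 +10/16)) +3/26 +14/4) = 46614672/5317021 -800384* sqrt(934)/5317021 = 4.17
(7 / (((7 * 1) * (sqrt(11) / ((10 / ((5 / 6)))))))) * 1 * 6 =72 * sqrt(11) / 11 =21.71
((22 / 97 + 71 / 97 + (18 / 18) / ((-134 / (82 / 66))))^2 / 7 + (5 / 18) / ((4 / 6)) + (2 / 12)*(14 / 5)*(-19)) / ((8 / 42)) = -43.69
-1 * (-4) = 4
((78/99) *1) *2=52/33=1.58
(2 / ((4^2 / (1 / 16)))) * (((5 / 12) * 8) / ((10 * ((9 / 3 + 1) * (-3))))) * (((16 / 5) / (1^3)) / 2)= -1 / 2880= -0.00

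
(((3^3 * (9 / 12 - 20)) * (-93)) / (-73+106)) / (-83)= -17.65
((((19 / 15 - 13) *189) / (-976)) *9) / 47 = 6237 / 14335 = 0.44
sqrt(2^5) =4*sqrt(2) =5.66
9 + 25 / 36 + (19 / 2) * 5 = 2059 / 36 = 57.19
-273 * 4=-1092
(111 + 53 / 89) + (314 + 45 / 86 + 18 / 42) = 22853553 / 53578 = 426.55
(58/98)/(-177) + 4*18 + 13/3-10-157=-262127/2891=-90.67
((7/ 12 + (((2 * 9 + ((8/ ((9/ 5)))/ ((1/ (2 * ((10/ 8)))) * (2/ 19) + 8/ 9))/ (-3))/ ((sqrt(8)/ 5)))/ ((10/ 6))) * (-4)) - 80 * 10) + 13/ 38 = -182189/ 228 - 9796 * sqrt(2)/ 199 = -868.69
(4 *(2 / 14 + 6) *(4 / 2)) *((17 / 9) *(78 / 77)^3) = 308353344 / 3195731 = 96.49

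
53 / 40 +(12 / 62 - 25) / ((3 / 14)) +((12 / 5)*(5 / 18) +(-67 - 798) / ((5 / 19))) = -4216957 / 1240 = -3400.77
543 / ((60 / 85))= 3077 / 4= 769.25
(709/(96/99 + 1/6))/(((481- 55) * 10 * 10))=7799/532500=0.01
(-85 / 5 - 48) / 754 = -5 / 58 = -0.09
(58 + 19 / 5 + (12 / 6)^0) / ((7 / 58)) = 18212 / 35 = 520.34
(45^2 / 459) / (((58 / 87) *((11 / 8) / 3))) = 2700 / 187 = 14.44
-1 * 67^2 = -4489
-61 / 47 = -1.30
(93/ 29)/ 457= 93/ 13253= 0.01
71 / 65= 1.09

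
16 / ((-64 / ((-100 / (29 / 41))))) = 35.34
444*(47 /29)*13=271284 /29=9354.62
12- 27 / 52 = 597 / 52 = 11.48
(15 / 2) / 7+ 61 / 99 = 2339 / 1386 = 1.69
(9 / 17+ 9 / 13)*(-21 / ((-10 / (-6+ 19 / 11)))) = -26649 / 2431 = -10.96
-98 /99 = -0.99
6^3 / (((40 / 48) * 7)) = 37.03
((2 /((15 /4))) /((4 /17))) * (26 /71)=884 /1065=0.83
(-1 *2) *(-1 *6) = 12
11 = 11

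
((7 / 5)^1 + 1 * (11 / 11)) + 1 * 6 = 42 / 5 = 8.40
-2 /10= -1 /5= -0.20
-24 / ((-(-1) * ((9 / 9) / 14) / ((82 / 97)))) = -284.04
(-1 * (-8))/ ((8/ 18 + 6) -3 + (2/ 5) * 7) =360/ 281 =1.28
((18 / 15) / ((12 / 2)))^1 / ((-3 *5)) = -0.01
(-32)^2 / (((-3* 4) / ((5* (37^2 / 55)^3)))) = -656825960704 / 99825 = -6579774.21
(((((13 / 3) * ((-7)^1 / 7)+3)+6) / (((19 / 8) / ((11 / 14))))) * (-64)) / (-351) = 5632 / 20007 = 0.28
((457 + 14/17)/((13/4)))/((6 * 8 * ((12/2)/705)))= 1829005/5304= 344.84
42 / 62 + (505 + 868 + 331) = 52845 / 31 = 1704.68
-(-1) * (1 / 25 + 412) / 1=10301 / 25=412.04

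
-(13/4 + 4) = -7.25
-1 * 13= -13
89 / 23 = 3.87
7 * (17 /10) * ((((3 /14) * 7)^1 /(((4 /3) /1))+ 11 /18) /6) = 2975 /864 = 3.44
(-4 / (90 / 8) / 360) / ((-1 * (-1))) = -2 / 2025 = -0.00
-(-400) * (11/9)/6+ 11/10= 22297/270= 82.58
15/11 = 1.36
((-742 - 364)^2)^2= 1496306311696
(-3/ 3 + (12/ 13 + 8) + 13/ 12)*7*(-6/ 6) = -9835/ 156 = -63.04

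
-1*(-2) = 2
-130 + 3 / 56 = -7277 / 56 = -129.95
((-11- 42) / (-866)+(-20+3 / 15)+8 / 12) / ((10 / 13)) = -3220711 / 129900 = -24.79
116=116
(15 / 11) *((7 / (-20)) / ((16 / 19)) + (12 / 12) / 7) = -1833 / 4928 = -0.37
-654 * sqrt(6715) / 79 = -678.38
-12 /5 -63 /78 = -417 /130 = -3.21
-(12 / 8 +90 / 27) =-29 / 6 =-4.83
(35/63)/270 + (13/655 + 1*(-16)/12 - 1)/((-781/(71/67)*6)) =605477/234609210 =0.00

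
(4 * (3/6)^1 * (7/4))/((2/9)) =63/4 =15.75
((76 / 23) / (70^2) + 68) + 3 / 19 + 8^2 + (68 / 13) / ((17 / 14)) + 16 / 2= 1005373218 / 6959225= 144.47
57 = 57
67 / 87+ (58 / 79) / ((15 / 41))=31809 / 11455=2.78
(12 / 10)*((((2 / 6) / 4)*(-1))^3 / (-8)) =1 / 11520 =0.00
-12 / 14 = -0.86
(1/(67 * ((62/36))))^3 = 5832/8960030533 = 0.00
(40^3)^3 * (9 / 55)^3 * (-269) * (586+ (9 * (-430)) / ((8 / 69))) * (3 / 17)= 40458409902342144000000 / 22627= 1788058951798388827.51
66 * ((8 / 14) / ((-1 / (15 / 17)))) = -3960 / 119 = -33.28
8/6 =4/3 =1.33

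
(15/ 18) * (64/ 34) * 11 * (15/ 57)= 4400/ 969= 4.54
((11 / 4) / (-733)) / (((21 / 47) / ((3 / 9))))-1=-185233 / 184716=-1.00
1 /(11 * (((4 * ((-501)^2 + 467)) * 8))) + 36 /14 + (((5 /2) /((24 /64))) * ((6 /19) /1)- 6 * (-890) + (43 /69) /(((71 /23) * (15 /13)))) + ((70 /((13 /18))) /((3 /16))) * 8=662235362810590253 /69854309965440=9480.24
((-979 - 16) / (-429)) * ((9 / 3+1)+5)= 20.87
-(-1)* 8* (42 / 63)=16 / 3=5.33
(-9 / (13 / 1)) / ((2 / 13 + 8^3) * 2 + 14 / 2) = -3 / 4469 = -0.00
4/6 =2/3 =0.67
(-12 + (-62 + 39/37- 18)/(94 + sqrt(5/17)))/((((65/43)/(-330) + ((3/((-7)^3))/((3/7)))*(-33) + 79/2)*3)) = -1653902978882/15522447106797 + 67700017*sqrt(85)/15522447106797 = -0.11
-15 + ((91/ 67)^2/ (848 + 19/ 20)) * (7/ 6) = -3429263225/ 228656193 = -15.00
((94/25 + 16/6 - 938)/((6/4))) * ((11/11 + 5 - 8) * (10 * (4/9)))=2235776/405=5520.43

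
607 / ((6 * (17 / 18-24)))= -1821 / 415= -4.39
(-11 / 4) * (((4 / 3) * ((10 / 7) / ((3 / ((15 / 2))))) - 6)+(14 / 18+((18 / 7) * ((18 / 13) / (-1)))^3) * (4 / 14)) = 1816233584 / 47474973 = 38.26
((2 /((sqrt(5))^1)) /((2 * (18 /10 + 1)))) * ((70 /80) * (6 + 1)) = 7 * sqrt(5) /16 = 0.98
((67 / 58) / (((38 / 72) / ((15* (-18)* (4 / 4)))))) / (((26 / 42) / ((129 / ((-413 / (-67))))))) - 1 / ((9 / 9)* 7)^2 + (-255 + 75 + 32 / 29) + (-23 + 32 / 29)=-20178.72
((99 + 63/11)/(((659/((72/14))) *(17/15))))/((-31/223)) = -138723840/26741561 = -5.19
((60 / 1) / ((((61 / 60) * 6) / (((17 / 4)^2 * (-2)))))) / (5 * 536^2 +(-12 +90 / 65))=-281775 / 1139120222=-0.00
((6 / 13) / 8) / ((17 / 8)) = 6 / 221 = 0.03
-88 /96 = -11 /12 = -0.92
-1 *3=-3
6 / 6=1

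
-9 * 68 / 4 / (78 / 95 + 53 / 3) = -43605 / 5269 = -8.28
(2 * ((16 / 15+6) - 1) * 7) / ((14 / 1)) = 91 / 15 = 6.07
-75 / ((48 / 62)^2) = -24025 / 192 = -125.13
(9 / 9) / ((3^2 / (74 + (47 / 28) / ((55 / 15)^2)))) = 251135 / 30492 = 8.24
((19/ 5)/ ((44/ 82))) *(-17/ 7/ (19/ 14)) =-697/ 55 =-12.67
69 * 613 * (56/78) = 394772/13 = 30367.08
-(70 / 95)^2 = -196 / 361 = -0.54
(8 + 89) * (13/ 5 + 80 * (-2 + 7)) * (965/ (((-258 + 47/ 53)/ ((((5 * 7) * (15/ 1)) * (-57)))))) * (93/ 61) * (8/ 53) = 13754666910600/ 13627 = 1009368673.27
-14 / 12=-7 / 6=-1.17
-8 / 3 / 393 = -8 / 1179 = -0.01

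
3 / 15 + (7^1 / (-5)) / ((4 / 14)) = -4.70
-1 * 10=-10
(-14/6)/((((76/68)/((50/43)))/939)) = -1862350/817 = -2279.50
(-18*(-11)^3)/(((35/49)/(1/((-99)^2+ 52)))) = 167706/49265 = 3.40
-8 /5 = -1.60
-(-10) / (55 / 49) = 98 / 11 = 8.91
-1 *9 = -9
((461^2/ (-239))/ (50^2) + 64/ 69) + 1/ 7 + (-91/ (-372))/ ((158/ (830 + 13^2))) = 3196565411461/ 1413526065000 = 2.26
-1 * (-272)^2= -73984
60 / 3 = 20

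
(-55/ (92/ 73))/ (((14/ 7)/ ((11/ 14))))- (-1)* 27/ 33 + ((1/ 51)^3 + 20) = 13807538275/ 3758798736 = 3.67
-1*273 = -273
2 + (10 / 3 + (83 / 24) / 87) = 11219 / 2088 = 5.37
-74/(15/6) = -148/5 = -29.60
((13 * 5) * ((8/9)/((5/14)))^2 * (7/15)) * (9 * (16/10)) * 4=36528128/3375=10823.15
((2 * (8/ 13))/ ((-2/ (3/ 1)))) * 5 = -120/ 13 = -9.23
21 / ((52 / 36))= 189 / 13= 14.54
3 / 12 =1 / 4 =0.25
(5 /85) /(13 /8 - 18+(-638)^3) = -8 /35318396019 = -0.00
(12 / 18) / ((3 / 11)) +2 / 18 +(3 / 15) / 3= 118 / 45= 2.62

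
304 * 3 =912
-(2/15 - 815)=814.87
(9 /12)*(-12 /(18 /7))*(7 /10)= -49 /20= -2.45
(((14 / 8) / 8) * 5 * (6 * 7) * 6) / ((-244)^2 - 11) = 441 / 95240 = 0.00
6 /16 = 3 /8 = 0.38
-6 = -6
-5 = -5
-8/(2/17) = -68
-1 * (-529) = 529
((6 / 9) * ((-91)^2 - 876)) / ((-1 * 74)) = -7405 / 111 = -66.71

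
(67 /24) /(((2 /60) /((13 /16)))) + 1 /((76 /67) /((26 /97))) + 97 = 19495481 /117952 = 165.28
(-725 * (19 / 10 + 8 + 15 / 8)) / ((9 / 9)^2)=-68295 / 8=-8536.88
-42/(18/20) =-140/3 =-46.67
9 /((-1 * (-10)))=9 /10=0.90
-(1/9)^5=-1/59049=-0.00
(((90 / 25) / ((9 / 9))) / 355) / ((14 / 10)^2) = 18 / 3479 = 0.01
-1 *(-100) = 100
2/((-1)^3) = -2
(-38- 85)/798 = -41/266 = -0.15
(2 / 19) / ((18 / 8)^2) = 32 / 1539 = 0.02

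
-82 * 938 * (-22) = 1692152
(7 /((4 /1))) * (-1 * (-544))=952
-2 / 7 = -0.29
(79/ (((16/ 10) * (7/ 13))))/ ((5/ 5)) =5135/ 56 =91.70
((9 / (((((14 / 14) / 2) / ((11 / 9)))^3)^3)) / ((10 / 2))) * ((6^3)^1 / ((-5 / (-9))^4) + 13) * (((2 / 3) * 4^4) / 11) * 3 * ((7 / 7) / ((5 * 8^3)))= 232572.27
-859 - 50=-909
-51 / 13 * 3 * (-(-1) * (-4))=612 / 13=47.08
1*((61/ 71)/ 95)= 61/ 6745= 0.01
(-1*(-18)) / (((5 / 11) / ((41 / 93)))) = 2706 / 155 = 17.46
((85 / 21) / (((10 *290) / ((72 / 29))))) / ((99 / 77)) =34 / 12615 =0.00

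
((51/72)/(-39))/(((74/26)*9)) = -17/23976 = -0.00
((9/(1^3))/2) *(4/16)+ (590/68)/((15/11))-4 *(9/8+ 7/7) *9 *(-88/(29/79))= 217074419/11832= 18346.38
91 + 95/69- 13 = 5477/69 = 79.38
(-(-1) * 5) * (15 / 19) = 3.95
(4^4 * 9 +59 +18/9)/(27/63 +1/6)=19866/5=3973.20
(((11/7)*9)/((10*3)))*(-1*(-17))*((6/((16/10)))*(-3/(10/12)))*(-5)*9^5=894415203/28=31943400.11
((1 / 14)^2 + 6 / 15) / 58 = 397 / 56840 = 0.01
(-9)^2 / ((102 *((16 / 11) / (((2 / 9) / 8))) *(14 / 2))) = 33 / 15232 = 0.00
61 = 61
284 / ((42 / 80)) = 11360 / 21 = 540.95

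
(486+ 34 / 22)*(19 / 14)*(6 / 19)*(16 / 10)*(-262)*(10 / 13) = -67445088 / 1001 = -67377.71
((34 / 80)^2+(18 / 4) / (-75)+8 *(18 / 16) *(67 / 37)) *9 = 8747469 / 59200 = 147.76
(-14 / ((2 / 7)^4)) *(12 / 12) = -2100.88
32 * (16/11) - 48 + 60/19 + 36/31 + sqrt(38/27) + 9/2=sqrt(114)/9 + 95431/12958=8.55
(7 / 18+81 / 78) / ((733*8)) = 167 / 686088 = 0.00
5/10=1/2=0.50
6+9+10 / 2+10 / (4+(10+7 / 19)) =5650 / 273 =20.70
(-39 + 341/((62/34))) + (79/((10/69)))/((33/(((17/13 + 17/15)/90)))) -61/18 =140018321/965250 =145.06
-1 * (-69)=69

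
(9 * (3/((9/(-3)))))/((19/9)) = -81/19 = -4.26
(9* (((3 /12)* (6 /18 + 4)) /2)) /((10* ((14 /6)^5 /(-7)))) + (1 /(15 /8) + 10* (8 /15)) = 3352177 /576240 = 5.82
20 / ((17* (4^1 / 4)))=20 / 17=1.18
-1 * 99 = -99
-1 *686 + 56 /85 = -58254 /85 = -685.34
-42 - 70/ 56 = -173/ 4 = -43.25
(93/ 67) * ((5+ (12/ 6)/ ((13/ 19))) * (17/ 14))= 162843/ 12194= 13.35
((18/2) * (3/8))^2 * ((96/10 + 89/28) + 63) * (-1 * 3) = -23201883/8960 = -2589.50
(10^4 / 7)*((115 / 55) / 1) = 230000 / 77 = 2987.01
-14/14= -1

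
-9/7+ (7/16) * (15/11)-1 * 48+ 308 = 259.31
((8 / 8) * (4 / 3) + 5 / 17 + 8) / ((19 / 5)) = 2455 / 969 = 2.53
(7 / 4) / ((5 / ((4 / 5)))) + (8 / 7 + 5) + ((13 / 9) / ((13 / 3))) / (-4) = 13313 / 2100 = 6.34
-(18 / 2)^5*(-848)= 50073552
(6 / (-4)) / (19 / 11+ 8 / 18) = -297 / 430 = -0.69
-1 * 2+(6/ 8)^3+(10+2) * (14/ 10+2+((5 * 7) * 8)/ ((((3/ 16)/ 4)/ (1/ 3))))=22975253/ 960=23932.56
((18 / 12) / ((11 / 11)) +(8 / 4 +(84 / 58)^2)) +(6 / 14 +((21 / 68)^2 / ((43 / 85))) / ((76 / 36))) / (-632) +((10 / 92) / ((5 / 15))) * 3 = 125032235682979 / 19016470352768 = 6.57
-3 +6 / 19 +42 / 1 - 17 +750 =14674 / 19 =772.32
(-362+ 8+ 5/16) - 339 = -11083/16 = -692.69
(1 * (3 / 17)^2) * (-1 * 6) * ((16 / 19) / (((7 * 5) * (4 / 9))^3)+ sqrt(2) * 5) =-270 * sqrt(2) / 289 - 19683 / 470853250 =-1.32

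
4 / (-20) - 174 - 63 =-1186 / 5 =-237.20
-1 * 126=-126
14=14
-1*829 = -829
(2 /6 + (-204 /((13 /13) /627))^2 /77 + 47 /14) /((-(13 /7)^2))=-62467198493 /1014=-61604732.24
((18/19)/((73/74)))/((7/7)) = 1332/1387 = 0.96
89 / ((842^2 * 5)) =89 / 3544820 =0.00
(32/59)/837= 32/49383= 0.00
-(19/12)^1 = -19/12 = -1.58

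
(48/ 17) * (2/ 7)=96/ 119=0.81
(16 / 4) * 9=36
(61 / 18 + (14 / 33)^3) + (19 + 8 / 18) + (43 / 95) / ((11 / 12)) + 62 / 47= 7933918543 / 320917410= 24.72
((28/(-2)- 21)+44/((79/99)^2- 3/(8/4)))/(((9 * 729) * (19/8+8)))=-11637784/9214550523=-0.00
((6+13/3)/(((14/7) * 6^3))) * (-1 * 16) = -0.38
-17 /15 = -1.13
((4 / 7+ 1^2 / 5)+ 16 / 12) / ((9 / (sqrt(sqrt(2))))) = 221*2^(1 / 4) / 945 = 0.28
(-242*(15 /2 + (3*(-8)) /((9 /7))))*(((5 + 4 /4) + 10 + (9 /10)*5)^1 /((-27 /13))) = -4321031 /162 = -26673.03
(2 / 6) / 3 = 1 / 9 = 0.11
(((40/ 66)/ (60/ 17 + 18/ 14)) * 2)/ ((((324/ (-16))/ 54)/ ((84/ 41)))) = -1066240/ 775269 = -1.38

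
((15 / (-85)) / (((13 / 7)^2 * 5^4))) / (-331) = 147 / 594351875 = 0.00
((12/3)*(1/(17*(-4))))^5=-1/1419857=-0.00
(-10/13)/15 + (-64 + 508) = 17314/39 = 443.95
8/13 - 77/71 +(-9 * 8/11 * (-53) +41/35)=123525448/355355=347.61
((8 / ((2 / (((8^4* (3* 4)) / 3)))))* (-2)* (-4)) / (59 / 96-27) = -50331648 / 2533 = -19870.37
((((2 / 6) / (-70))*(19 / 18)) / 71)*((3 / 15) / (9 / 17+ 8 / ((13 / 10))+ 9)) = -4199 / 4651025400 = -0.00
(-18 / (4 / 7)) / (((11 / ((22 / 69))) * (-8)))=21 / 184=0.11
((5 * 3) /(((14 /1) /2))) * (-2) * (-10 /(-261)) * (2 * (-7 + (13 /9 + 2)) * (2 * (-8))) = -102400 /5481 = -18.68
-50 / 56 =-25 / 28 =-0.89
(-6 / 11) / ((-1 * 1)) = 6 / 11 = 0.55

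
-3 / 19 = -0.16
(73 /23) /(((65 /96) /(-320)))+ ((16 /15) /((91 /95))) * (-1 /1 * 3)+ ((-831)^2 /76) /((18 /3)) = 3501839 /318136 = 11.01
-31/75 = -0.41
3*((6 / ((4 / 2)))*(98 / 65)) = 882 / 65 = 13.57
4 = 4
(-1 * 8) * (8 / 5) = -64 / 5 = -12.80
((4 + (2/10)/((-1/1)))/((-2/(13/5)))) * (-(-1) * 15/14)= -741/140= -5.29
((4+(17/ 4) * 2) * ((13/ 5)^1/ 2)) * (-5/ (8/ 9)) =-2925/ 32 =-91.41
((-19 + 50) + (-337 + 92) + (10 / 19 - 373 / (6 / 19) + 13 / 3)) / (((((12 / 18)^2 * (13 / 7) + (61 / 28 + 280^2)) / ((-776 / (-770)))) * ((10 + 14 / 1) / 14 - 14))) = 258283452 / 177561164759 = 0.00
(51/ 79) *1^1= 51/ 79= 0.65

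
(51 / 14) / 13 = 51 / 182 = 0.28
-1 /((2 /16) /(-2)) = 16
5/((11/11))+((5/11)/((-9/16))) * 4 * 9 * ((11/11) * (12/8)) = -425/11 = -38.64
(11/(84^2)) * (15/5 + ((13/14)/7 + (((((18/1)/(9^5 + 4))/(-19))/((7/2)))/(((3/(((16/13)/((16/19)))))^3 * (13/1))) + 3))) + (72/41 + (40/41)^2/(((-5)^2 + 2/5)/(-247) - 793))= 242017896439952475011317/137162742368812817241312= 1.76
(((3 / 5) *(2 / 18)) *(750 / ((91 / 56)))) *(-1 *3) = -1200 / 13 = -92.31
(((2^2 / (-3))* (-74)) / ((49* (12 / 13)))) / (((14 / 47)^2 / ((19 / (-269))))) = -20188051 / 11625642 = -1.74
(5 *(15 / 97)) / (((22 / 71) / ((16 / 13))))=42600 / 13871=3.07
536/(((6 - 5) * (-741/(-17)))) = 9112/741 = 12.30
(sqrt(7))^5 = 49 * sqrt(7) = 129.64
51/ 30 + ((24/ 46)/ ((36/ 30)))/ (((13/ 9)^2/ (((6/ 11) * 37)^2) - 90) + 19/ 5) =670700526289/ 395703840170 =1.69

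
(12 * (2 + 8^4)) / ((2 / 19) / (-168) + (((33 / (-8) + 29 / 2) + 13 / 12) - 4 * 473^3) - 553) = -52323264 / 450386741353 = -0.00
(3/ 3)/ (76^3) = 1/ 438976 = 0.00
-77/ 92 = -0.84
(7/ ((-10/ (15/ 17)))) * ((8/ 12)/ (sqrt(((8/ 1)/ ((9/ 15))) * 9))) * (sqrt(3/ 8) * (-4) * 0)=0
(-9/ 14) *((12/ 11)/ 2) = -27/ 77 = -0.35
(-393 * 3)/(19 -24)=1179/5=235.80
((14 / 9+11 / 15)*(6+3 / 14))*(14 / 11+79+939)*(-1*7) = -16745122 / 165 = -101485.59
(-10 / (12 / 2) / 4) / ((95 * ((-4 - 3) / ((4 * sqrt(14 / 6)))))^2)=-4 / 113715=-0.00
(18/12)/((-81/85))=-85/54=-1.57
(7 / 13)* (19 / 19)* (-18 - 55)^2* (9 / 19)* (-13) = -335727 / 19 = -17669.84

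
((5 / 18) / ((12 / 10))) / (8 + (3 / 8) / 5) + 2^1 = 17692 / 8721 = 2.03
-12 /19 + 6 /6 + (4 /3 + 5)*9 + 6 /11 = 12104 /209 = 57.91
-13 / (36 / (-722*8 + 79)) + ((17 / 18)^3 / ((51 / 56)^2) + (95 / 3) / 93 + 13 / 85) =142369247407 / 69152940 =2058.76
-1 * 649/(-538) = 649/538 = 1.21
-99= -99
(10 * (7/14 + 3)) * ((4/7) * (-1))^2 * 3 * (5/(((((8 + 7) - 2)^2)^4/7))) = 1200/815730721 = 0.00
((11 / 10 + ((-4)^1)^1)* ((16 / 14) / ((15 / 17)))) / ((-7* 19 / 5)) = 1972 / 13965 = 0.14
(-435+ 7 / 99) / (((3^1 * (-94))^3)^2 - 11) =-43058 / 49788591968591487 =-0.00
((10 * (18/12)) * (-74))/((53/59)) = -65490/53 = -1235.66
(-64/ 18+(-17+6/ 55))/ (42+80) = -10121/ 60390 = -0.17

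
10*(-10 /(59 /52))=-5200 /59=-88.14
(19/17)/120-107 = -218261/2040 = -106.99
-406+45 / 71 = -28781 / 71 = -405.37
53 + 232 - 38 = 247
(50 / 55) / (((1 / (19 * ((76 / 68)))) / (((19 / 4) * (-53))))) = -1817635 / 374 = -4859.99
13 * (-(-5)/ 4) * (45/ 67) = 2925/ 268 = 10.91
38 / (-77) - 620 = -47778 / 77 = -620.49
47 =47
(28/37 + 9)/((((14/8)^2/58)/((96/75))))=10720256/45325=236.52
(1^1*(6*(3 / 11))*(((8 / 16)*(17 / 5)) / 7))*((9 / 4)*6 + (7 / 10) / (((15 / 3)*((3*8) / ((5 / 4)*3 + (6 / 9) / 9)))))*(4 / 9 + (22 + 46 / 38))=24102008723 / 189604800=127.12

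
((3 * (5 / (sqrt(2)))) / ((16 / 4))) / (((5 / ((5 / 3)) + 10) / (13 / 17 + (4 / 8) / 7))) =2985 * sqrt(2) / 24752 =0.17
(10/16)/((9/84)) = 35/6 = 5.83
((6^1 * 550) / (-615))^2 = 48400 / 1681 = 28.79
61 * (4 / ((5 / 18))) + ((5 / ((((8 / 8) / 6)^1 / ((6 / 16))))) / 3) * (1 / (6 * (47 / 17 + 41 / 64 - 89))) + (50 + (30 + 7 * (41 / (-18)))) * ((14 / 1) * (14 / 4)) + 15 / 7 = 4019.26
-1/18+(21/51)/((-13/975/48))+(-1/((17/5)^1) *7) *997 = -63631/18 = -3535.06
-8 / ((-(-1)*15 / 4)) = -32 / 15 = -2.13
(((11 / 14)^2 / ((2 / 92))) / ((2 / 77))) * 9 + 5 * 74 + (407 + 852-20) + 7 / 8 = 641187 / 56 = 11449.77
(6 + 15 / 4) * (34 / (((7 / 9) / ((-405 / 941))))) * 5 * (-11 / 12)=44304975 / 52696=840.77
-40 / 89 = -0.45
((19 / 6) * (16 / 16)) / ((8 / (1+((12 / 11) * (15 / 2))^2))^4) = 86786503926910339 / 5268083859456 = 16474.02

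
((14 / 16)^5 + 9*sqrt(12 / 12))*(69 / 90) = 7169537 / 983040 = 7.29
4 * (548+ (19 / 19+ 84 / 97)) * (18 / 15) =1280088 / 485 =2639.36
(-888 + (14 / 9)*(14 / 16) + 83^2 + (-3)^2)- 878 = 184801 / 36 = 5133.36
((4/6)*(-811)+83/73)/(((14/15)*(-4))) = 590785/4088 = 144.52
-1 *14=-14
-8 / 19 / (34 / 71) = -0.88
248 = 248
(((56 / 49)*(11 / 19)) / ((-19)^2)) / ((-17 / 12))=-0.00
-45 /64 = -0.70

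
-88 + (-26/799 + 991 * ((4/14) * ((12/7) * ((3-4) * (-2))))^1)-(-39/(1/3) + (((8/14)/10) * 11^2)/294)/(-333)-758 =124.39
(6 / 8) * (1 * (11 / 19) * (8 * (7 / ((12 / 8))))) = 308 / 19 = 16.21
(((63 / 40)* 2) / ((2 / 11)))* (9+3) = 2079 / 10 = 207.90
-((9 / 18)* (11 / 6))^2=-121 / 144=-0.84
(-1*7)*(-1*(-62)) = -434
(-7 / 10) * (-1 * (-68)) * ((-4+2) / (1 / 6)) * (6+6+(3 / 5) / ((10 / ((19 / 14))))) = 862614 / 125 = 6900.91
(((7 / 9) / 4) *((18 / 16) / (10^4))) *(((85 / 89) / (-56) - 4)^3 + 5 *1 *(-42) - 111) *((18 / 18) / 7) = -9553251558889 / 7923445497856000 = -0.00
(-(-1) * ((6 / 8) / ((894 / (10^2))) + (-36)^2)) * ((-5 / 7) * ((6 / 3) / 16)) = -1931165 / 16688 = -115.72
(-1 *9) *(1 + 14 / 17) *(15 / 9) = -465 / 17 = -27.35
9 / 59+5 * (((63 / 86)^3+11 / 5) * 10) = 2435683297 / 18763652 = 129.81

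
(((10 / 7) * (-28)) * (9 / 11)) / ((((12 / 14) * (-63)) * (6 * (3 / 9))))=10 / 33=0.30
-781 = -781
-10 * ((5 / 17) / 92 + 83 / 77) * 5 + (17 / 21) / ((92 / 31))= -19431001 / 361284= -53.78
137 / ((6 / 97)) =13289 / 6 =2214.83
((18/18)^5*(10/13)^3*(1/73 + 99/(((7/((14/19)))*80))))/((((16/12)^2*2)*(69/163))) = 0.04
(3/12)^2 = 1/16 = 0.06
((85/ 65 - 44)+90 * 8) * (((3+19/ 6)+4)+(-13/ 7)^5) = -3529428485/ 436982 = -8076.83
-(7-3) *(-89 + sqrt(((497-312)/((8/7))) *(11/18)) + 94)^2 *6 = -(60 + sqrt(14245))^2/6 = -5361.22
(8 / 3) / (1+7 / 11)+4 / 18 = 50 / 27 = 1.85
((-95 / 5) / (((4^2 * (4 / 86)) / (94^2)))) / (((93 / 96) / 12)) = -86628144 / 31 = -2794456.26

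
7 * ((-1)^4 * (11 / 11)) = 7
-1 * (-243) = 243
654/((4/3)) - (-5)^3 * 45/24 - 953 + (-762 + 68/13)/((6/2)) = -149879/312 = -480.38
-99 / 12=-33 / 4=-8.25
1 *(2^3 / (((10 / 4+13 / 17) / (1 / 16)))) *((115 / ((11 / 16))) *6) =62560 / 407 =153.71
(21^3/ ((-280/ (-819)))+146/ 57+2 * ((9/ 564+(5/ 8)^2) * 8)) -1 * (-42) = 2908267933/ 107160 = 27139.49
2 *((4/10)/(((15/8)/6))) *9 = 576/25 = 23.04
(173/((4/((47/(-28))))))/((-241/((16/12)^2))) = 8131/15183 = 0.54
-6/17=-0.35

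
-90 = -90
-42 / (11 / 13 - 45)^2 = -507 / 23534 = -0.02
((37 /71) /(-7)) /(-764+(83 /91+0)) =481 /4930311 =0.00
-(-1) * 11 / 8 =11 / 8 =1.38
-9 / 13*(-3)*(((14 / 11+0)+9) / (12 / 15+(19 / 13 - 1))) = 15255 / 902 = 16.91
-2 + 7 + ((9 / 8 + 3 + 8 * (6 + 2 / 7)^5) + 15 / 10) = 10556066931 / 134456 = 78509.45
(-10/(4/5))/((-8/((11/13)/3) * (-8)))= -275/4992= -0.06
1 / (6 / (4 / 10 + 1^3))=7 / 30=0.23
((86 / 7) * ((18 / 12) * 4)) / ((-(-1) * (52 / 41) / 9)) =523.09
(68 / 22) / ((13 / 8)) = 272 / 143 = 1.90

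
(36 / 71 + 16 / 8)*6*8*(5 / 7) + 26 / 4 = 91901 / 994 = 92.46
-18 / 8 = -9 / 4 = -2.25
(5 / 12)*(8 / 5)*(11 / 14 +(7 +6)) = 193 / 21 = 9.19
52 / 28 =13 / 7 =1.86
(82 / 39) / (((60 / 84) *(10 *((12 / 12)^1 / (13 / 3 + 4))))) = 287 / 117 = 2.45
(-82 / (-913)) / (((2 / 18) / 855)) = 630990 / 913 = 691.12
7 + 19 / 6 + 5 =91 / 6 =15.17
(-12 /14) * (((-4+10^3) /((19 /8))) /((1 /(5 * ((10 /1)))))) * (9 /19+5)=-98378.16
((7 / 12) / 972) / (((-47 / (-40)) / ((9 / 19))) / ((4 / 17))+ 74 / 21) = 490 / 11484747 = 0.00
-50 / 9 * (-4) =22.22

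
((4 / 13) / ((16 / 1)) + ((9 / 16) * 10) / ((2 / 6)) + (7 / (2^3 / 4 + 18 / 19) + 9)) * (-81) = -59535 / 26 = -2289.81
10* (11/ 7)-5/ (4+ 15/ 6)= 1360/ 91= 14.95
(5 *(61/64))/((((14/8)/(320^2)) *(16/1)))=122000/7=17428.57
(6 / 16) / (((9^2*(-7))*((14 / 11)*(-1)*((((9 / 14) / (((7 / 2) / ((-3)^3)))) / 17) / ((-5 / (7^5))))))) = 935 / 1764331632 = 0.00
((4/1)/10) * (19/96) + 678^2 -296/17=459666.67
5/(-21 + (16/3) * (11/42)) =-63/247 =-0.26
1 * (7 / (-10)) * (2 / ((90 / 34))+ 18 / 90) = -301 / 450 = -0.67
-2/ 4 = -1/ 2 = -0.50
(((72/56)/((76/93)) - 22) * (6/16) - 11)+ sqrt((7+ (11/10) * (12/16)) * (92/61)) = -79417/4256+ sqrt(4391390)/610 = -15.22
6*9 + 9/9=55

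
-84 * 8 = -672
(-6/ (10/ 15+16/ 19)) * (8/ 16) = -171/ 86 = -1.99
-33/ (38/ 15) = -495/ 38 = -13.03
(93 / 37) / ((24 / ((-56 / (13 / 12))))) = -2604 / 481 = -5.41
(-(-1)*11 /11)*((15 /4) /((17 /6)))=45 /34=1.32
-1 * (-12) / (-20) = -3 / 5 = -0.60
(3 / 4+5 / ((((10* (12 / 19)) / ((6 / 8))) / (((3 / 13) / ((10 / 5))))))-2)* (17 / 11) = -16711 / 9152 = -1.83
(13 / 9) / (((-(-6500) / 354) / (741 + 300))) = 20473 / 250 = 81.89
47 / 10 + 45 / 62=841 / 155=5.43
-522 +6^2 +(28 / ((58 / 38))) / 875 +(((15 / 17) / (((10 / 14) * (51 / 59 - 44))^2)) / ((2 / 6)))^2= -4271737162263720438661 / 8789961968527203125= -485.98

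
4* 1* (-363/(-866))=1.68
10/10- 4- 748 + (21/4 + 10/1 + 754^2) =2271121/4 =567780.25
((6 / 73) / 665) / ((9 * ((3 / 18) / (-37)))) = -0.00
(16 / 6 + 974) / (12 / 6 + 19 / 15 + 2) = 14650 / 79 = 185.44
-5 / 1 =-5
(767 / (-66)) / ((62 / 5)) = -3835 / 4092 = -0.94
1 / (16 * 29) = 0.00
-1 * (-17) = 17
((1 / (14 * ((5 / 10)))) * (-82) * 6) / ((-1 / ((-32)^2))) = 503808 / 7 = 71972.57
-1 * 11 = -11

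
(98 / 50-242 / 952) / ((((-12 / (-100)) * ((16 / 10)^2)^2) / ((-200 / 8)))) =-317171875 / 5849088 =-54.23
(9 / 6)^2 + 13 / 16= 3.06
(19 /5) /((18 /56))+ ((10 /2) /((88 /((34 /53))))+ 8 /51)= 21435473 /1783980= 12.02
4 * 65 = 260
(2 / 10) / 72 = 1 / 360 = 0.00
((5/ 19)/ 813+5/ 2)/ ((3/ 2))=77245/ 46341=1.67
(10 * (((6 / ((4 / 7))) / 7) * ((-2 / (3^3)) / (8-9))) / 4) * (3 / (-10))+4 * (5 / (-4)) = -61 / 12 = -5.08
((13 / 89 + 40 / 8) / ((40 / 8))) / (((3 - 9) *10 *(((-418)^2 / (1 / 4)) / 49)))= -11221 / 9330261600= -0.00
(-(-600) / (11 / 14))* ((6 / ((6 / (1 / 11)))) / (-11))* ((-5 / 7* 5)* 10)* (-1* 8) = -2400000 / 1331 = -1803.16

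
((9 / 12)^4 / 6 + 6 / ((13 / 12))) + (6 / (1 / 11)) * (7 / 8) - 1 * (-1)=428255 / 6656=64.34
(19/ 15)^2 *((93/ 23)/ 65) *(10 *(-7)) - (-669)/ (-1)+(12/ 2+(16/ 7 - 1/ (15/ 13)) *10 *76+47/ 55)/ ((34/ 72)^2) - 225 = 1979178260768/ 499023525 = 3966.10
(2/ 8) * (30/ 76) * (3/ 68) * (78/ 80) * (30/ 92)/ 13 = 405/ 3803648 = 0.00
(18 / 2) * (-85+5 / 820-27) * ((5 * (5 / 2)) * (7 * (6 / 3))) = -176390.40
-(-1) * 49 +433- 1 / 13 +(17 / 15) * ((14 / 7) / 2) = 94196 / 195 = 483.06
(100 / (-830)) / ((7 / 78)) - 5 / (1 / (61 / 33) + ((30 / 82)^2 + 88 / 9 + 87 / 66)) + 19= 2392754051489 / 138849576761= 17.23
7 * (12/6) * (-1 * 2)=-28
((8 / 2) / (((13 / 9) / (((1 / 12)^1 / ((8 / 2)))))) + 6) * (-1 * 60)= -4725 / 13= -363.46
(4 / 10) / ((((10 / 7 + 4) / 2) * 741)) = 14 / 70395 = 0.00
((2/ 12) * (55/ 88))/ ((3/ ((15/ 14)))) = 25/ 672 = 0.04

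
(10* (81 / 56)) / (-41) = -405 / 1148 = -0.35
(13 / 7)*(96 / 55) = 3.24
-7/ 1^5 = -7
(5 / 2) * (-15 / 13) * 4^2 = -600 / 13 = -46.15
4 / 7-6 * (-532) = 22348 / 7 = 3192.57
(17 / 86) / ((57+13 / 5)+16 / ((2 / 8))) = 85 / 53148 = 0.00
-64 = -64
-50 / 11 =-4.55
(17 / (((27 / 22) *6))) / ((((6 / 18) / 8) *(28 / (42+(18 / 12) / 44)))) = 2329 / 28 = 83.18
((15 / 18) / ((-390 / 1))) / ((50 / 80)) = -0.00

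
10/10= 1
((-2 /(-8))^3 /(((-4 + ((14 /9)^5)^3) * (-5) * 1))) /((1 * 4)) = -205891132094649 /198072999717675043840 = -0.00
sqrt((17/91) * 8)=2 * sqrt(3094)/91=1.22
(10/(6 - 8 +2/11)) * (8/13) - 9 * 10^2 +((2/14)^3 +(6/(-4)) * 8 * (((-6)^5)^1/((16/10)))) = 256020701/4459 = 57416.62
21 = 21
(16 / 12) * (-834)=-1112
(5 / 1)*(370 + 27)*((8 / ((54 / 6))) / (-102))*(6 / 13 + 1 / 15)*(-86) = 785.79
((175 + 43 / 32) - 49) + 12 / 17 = 69659 / 544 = 128.05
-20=-20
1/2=0.50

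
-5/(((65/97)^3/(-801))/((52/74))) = 1462102146/156325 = 9352.96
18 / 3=6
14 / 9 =1.56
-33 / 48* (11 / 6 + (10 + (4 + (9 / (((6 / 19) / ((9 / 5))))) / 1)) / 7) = -3223 / 420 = -7.67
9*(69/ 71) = 621/ 71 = 8.75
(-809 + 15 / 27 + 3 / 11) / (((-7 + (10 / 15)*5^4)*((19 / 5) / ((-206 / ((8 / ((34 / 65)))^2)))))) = 125348837 / 274165320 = 0.46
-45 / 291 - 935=-90710 / 97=-935.15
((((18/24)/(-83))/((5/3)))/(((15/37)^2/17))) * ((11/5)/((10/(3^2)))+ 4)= -6958627/2075000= -3.35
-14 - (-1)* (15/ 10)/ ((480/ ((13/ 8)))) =-35827/ 2560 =-13.99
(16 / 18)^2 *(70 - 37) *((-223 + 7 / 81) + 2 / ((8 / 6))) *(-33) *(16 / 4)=555539072 / 729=762056.34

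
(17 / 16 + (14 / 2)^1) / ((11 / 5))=645 / 176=3.66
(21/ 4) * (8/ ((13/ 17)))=714/ 13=54.92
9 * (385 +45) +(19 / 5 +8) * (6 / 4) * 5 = 7917 / 2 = 3958.50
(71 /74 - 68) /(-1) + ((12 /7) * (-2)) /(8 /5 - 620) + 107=69690489 /400414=174.05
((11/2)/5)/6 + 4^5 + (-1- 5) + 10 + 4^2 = 62651/60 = 1044.18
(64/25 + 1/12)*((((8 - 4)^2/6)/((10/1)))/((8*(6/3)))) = 793/18000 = 0.04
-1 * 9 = -9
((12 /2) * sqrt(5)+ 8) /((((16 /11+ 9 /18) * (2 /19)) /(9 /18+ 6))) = 10868 /43+ 8151 * sqrt(5) /43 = 676.61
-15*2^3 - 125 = -245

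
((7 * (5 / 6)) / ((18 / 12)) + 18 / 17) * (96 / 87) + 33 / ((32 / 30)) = 2583899 / 70992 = 36.40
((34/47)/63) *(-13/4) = -221/5922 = -0.04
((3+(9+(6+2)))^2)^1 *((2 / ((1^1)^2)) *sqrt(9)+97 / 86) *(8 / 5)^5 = 160694272 / 5375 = 29896.61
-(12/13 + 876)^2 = -129960000/169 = -768994.08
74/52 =37/26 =1.42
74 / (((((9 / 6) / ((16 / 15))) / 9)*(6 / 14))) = 16576 / 15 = 1105.07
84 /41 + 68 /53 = 7240 /2173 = 3.33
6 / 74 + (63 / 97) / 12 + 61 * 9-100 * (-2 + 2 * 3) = 2140985 / 14356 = 149.14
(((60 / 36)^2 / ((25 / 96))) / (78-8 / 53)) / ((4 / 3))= 212 / 2063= 0.10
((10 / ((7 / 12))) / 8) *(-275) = -4125 / 7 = -589.29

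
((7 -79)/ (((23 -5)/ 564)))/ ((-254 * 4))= 282/ 127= 2.22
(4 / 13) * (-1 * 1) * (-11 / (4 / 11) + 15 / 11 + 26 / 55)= 6251 / 715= 8.74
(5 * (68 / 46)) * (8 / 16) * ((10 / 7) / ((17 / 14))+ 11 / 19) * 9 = 25515 / 437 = 58.39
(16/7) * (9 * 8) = 1152/7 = 164.57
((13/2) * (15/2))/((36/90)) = 975/8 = 121.88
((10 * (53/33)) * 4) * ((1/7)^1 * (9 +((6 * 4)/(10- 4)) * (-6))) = -10600/77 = -137.66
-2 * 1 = -2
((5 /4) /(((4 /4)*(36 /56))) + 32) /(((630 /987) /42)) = 201019 /90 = 2233.54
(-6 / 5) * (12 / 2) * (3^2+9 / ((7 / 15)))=-203.66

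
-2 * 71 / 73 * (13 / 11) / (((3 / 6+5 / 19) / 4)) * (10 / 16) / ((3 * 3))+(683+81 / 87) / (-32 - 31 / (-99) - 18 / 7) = -103498299544 / 4975710003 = -20.80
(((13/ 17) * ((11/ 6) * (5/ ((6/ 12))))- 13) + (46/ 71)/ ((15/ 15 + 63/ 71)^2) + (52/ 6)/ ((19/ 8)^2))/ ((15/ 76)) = 905139686/ 65247615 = 13.87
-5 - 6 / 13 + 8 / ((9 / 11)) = 505 / 117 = 4.32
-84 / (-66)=14 / 11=1.27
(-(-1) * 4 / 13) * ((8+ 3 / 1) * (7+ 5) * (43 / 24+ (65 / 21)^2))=882662 / 1911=461.88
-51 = -51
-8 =-8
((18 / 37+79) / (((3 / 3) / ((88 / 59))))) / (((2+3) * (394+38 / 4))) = 517616 / 8808405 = 0.06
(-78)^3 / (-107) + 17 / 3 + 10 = 1428685 / 321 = 4450.73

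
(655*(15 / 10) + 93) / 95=2151 / 190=11.32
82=82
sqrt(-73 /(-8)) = sqrt(146) /4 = 3.02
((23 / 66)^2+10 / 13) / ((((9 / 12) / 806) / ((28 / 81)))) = 87558632 / 264627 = 330.88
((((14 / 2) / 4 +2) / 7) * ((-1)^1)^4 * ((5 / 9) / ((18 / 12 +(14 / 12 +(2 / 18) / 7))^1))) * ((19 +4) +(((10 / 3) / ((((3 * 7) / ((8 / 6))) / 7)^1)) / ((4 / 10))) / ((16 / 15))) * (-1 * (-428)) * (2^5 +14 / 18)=752036125 / 18252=41202.94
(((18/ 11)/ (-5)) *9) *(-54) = 8748/ 55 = 159.05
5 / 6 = 0.83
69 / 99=23 / 33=0.70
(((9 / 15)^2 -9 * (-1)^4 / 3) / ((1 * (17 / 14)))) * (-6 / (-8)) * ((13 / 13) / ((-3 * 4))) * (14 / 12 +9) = 1.38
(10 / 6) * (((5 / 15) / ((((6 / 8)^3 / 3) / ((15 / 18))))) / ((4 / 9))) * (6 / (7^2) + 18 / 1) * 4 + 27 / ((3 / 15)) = 296335 / 441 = 671.96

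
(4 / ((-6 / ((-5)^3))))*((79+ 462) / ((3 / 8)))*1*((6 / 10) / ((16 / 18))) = 81150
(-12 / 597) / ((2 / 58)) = -116 / 199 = -0.58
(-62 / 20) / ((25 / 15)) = -93 / 50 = -1.86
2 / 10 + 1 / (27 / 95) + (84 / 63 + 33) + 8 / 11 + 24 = 93227 / 1485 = 62.78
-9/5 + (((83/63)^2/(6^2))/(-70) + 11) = 92010407/10001880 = 9.20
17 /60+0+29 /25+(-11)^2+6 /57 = 698527 /5700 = 122.55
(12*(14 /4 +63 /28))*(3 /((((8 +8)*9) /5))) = 115 /16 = 7.19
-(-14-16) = 30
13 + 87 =100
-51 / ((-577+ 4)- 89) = 51 / 662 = 0.08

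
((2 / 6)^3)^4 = 1 / 531441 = 0.00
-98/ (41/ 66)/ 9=-2156/ 123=-17.53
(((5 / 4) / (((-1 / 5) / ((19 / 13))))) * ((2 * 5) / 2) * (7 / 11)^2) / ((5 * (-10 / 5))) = 23275 / 12584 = 1.85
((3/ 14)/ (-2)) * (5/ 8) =-15/ 224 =-0.07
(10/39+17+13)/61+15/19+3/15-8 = -1472314/226005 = -6.51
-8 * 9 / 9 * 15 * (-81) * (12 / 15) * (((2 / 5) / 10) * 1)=7776 / 25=311.04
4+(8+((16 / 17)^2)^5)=25291438433164 / 2015993900449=12.55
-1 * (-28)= 28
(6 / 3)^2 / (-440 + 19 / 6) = -24 / 2621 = -0.01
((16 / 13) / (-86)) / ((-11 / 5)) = 40 / 6149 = 0.01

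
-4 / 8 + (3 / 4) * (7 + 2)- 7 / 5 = 97 / 20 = 4.85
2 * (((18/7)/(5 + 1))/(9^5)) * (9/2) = 1/15309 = 0.00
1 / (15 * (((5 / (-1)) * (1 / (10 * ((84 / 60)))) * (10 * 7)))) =-0.00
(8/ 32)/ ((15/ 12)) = 0.20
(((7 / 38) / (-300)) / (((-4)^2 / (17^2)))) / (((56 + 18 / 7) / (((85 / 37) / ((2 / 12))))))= -240737 / 92233600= -0.00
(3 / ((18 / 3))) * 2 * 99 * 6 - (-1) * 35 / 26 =15479 / 26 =595.35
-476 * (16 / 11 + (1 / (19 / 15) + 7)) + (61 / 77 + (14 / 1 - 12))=-584849 / 133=-4397.36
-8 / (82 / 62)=-248 / 41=-6.05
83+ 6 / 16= 667 / 8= 83.38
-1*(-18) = 18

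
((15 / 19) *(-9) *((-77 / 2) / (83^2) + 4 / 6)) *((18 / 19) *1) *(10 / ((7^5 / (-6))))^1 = 663997500 / 41797815703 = 0.02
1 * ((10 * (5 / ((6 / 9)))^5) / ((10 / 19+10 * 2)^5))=12380495 / 190102016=0.07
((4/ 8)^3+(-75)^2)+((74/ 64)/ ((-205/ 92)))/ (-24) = 221405771/ 39360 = 5625.15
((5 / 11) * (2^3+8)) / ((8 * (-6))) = -5 / 33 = -0.15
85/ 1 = 85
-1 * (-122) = 122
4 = 4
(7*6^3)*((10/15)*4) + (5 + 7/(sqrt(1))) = 4044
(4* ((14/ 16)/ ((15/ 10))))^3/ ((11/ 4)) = 4.62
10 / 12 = 5 / 6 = 0.83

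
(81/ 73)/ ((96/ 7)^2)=0.01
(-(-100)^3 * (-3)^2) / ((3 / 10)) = 30000000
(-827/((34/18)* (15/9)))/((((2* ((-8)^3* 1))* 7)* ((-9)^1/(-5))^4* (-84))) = -103375/2487324672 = -0.00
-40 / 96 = -5 / 12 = -0.42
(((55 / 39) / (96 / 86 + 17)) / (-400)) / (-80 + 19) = 473 / 148259280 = 0.00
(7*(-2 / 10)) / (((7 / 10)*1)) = -2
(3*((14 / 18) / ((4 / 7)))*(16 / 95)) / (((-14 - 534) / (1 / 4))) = -49 / 156180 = -0.00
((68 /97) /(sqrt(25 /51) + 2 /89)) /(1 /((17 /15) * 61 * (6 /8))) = -160036062 /95943185 + 139639309 * sqrt(51) /19188637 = 50.30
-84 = -84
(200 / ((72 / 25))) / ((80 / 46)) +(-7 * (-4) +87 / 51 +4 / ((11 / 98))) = 1417393 / 13464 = 105.27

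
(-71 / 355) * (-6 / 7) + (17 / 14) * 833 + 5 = 71167 / 70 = 1016.67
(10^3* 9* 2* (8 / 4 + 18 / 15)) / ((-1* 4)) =-14400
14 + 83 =97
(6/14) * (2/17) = 6/119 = 0.05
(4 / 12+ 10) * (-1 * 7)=-217 / 3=-72.33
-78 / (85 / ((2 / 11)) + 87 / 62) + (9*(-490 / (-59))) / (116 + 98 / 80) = 105289349 / 223411052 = 0.47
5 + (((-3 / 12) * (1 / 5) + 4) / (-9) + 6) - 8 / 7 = 11867 / 1260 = 9.42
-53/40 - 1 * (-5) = 147/40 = 3.68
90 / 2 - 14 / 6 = 128 / 3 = 42.67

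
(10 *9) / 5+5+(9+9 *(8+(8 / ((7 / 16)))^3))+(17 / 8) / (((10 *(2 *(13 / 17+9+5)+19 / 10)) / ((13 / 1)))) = 62176310647 / 1127784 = 55131.40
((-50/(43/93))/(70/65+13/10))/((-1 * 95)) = 40300/84151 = 0.48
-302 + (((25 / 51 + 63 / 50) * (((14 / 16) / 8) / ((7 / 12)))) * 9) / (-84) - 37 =-129104589 / 380800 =-339.04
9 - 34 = -25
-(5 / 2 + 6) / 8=-17 / 16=-1.06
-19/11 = -1.73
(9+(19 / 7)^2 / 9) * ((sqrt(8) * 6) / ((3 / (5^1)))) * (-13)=-1125800 * sqrt(2) / 441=-3610.25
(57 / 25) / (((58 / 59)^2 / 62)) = 6150927 / 42050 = 146.28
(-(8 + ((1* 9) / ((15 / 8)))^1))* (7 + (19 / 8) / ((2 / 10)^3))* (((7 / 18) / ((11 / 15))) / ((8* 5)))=-1547 / 30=-51.57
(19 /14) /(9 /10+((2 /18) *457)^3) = 69255 /6681125437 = 0.00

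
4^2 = 16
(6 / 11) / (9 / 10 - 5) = -60 / 451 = -0.13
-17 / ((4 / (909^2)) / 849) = -11925713673 / 4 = -2981428418.25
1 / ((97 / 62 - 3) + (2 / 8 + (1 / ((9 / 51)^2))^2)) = 10044 / 10344697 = 0.00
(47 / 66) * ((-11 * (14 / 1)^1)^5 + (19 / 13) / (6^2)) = -1905229578155011 / 30888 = -61681869274.64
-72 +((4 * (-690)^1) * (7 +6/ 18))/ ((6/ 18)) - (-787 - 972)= -59033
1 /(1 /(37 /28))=37 /28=1.32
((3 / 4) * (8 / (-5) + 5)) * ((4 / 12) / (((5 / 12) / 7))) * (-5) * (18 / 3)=-2142 / 5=-428.40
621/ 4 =155.25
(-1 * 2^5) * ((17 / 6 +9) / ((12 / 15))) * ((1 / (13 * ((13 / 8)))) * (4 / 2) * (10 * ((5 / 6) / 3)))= -568000 / 4563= -124.48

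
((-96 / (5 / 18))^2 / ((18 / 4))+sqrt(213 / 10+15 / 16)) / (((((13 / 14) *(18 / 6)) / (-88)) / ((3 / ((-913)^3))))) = 0.00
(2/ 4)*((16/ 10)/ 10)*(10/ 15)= 4/ 75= 0.05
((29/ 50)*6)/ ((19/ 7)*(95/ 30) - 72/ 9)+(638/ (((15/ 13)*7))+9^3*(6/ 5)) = 12595234/ 13125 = 959.64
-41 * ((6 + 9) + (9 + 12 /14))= -7134 /7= -1019.14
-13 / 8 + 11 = 9.38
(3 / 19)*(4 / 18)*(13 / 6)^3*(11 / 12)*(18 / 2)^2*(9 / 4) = 72501 / 1216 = 59.62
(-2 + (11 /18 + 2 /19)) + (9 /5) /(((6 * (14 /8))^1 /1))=-13313 /11970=-1.11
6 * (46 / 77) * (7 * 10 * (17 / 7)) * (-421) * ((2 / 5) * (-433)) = 3421275024 / 77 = 44432143.17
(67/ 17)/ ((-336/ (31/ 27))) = -0.01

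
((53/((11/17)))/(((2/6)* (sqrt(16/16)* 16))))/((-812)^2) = 2703/116044544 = 0.00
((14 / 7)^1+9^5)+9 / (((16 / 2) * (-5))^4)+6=151185920009 / 2560000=59057.00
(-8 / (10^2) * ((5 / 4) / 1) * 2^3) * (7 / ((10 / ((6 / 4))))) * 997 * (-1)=20937 / 25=837.48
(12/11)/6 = 2/11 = 0.18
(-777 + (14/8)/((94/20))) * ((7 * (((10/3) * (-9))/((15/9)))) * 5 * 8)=3914203.40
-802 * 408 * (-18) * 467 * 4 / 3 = 3667436928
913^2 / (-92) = -833569 / 92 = -9060.53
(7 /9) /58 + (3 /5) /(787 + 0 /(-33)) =29111 /2054070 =0.01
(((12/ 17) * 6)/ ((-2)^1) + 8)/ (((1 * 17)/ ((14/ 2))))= 700/ 289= 2.42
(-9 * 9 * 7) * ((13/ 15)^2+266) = -151247.88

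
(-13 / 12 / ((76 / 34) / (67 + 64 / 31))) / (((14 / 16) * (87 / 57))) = -473161 / 18879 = -25.06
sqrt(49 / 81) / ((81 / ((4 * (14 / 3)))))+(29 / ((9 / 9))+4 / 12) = 64544 / 2187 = 29.51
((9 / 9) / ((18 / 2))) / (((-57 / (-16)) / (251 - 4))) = 208 / 27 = 7.70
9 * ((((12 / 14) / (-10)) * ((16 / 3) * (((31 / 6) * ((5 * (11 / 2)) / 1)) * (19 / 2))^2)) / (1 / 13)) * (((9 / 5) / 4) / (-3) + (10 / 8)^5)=-8107564932181 / 28672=-282769424.25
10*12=120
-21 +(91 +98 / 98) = 71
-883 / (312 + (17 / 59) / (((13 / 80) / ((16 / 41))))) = -27767701 / 9833224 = -2.82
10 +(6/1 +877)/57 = 1453/57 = 25.49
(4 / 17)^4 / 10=128 / 417605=0.00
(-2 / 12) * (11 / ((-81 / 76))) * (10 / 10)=418 / 243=1.72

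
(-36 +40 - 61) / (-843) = 0.07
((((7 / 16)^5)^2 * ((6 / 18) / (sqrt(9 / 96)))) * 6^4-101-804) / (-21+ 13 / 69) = 62445 / 1436-175417129629 * sqrt(6) / 24670292148224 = 43.47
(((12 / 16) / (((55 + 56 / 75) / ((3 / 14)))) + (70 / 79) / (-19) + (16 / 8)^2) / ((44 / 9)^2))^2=12683370740306456350161 / 462922702196248825839616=0.03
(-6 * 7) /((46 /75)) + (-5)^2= -1000 /23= -43.48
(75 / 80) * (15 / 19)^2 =3375 / 5776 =0.58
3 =3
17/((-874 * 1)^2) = 17/763876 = 0.00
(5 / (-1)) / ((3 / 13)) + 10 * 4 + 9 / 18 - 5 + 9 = 137 / 6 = 22.83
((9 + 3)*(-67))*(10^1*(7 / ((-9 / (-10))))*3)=-187600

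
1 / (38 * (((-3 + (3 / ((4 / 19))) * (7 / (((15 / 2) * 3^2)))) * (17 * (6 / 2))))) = -15 / 44251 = -0.00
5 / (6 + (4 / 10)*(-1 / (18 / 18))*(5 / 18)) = 45 / 53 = 0.85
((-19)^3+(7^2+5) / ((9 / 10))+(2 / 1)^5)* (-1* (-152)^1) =-1028584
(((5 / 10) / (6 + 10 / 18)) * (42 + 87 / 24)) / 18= 365 / 1888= 0.19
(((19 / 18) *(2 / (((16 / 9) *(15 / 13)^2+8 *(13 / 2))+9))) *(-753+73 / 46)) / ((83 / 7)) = -776917505 / 367982658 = -2.11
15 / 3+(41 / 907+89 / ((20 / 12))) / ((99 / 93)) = 751079 / 13605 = 55.21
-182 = -182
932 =932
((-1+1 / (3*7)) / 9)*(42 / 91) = -40 / 819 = -0.05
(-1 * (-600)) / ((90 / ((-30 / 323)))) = -200 / 323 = -0.62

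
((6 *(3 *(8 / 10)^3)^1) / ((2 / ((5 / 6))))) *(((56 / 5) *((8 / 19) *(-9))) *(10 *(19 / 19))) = -774144 / 475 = -1629.78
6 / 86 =0.07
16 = 16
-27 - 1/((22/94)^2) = -5476/121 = -45.26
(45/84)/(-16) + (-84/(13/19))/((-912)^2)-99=-8218999/82992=-99.03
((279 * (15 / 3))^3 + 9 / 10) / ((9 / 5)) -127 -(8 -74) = 3016338629 / 2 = 1508169314.50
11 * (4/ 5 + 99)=5489/ 5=1097.80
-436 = -436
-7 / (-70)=1 / 10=0.10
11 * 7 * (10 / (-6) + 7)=1232 / 3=410.67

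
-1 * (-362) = 362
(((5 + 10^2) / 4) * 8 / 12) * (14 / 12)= 245 / 12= 20.42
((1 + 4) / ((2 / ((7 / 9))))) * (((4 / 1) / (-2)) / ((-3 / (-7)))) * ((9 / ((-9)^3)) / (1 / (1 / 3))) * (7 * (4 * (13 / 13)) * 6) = 13720 / 2187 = 6.27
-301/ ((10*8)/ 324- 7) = 24381/ 547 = 44.57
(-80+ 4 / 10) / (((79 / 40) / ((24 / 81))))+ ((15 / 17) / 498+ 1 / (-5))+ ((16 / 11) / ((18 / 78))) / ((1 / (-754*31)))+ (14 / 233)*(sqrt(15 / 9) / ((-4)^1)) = -48778537455451 / 331062930 - 7*sqrt(15) / 1398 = -147339.19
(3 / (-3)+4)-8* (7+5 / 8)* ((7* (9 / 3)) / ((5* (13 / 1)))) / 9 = 158 / 195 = 0.81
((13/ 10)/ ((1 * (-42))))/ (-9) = 13/ 3780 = 0.00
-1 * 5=-5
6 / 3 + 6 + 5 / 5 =9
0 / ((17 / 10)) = 0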